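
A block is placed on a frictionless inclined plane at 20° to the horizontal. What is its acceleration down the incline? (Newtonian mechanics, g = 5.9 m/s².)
a = g sin(θ) = 5.9 × sin(20°) = 5.9 × 0.342 = 2.02 m/s²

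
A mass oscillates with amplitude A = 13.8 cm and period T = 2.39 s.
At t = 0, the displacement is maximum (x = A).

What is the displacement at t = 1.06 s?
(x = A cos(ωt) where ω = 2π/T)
ω = 2π/T = 2π/2.39 = 2.629 rad/s
x = A cos(ωt) = 13.8×cos(2.629×1.06) = -12.94 cm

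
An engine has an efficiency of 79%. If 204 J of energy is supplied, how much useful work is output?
W_out = η × W_in = 0.79 × 204 = 161.16 J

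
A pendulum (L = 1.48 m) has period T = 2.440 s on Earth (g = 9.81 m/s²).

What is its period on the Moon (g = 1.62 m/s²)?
T = 2π√(L/g), so T_moon/T_earth = √(g_earth/g_moon)
T_moon = 2π√(1.48/1.62) = 6.006 s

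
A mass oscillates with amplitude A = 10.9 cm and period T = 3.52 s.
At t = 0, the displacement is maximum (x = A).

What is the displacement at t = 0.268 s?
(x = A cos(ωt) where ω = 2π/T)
ω = 2π/T = 2π/3.52 = 1.785 rad/s
x = A cos(ωt) = 10.9×cos(1.785×0.268) = 9.676 cm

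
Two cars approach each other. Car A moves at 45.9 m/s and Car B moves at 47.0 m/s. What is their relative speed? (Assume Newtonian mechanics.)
v_rel = v_A + v_B = 45.9 + 47.0 = 92.9 m/s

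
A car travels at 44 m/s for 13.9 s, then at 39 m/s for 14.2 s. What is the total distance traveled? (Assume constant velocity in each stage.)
d₁ = v₁t₁ = 44 × 13.9 = 611.6 m
d₂ = v₂t₂ = 39 × 14.2 = 553.8 m
d_total = 611.6 + 553.8 = 1165.4 m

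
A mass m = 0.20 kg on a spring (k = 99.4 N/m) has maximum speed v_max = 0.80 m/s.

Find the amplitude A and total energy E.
½mv²_max = ½kA² → A = v_max√(m/k) = 0.8×√(0.2/99.4) = 0.03588 m = 3.588 cm
E = ½mv²_max = ½×0.2×0.8² = 0.064 J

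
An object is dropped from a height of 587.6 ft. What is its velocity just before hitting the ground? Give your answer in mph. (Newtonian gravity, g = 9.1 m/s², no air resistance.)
v = √(2gh) (with unit conversion) = 127.7 mph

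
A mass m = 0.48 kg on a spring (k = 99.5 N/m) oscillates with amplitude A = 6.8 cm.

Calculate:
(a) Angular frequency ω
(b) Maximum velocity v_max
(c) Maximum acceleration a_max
ω = √(k/m) = √(99.5/0.48) = 14.4 rad/s
v_max = ωA = 14.4×0.068 = 0.979 m/s
a_max = ω²A = 14.4²×0.068 = 14.1 m/s²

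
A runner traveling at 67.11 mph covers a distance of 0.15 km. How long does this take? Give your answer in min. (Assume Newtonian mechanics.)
t = d/v (with unit conversion) = 0.08333 min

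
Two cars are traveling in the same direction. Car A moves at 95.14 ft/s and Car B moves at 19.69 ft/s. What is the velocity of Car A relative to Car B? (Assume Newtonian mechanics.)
v_rel = v_A - v_B = 95.14 - 19.69 = 75.45 ft/s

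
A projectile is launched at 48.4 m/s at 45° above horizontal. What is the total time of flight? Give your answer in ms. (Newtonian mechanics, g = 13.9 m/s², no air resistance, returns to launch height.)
T = 2v₀sin(θ)/g (with unit conversion) = 4924.0 ms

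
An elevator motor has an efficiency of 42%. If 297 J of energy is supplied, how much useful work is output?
W_out = η × W_in = 0.42 × 297 = 124.74 J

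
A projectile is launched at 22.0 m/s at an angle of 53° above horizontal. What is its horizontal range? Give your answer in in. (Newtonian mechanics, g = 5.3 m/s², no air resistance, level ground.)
R = v₀² sin(2θ) / g (with unit conversion) = 3456.0 in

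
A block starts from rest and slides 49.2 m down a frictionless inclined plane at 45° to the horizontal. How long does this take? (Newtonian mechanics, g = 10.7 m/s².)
a = g sin(θ) = 10.7 × sin(45°) = 7.57 m/s²
t = √(2d/a) = √(2 × 49.2 / 7.57) = 3.61 s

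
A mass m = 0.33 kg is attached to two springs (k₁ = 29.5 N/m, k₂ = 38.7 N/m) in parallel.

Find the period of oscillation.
k_eq = k₁+k₂ = 68.2 N/m
T = 2π√(m/k_eq) = 2π√(0.33/68.2) = 0.4371 s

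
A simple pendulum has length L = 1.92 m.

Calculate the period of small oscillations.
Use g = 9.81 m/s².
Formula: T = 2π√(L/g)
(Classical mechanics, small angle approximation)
T = 2π√(L/g) = 2π√(1.92/9.81) = 2.78 s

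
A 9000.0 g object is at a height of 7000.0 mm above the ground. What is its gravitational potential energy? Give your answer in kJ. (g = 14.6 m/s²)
PE = mgh = 9 kg × 14.6 m/s² × 7 m = 919.8 J = 0.9198 kJ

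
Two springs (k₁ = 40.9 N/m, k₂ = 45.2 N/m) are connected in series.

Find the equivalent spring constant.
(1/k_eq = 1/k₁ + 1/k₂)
1/k_eq = 1/40.9 + 1/45.2 = 0.046574; k_eq = 21.47 N/m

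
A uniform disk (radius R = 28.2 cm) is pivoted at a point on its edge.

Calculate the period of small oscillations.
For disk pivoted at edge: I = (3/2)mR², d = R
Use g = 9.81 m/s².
I/m = (3/2)R² = 0.1193 m²; d = R = 0.282 m
T = 2π√((3/2)R²/(gR)) = 2π√(3R/(2g)) = 1.305 s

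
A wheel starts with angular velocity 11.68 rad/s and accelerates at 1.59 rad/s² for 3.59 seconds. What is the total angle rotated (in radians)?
θ = ω₀t + ½αt² = 11.68×3.59 + ½×1.59×3.59² = 52.18 rad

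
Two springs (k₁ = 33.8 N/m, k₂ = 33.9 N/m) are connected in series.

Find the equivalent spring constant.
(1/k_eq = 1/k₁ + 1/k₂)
1/k_eq = 1/33.8 + 1/33.9 = 0.059084; k_eq = 16.92 N/m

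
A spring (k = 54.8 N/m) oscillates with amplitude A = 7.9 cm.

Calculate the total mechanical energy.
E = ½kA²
E = ½kA² = ½×54.8×(0.079)² = 0.171 J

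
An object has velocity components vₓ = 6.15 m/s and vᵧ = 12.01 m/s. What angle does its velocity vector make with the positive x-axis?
θ = arctan(vᵧ/vₓ) = arctan(12.01/6.15) = 62.88°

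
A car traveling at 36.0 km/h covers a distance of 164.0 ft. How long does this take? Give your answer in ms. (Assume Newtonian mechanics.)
t = d/v (with unit conversion) = 4999.0 ms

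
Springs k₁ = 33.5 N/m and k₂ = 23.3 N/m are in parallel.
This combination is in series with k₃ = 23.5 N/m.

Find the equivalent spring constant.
k₁₂ = k₁ + k₂ = 56.8 N/m (parallel)
1/k_eq = 1/k₁₂ + 1/k₃ → k_eq = 16.62 N/m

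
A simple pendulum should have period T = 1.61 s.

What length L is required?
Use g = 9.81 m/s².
T = 2π√(L/g) → L = g(T/2π)² = 9.81×(1.61/2π)² = 0.6441 m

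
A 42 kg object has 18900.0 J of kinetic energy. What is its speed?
KE = ½mv² → v = √(2KE/m) = √(2×18900.0/42) = 30.0 m/s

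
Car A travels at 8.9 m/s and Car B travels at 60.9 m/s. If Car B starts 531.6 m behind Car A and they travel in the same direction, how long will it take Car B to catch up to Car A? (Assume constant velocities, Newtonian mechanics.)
Relative speed: v_rel = 60.9 - 8.9 = 52 m/s
Time to catch: t = d₀/v_rel = 531.6/52 = 10.22 s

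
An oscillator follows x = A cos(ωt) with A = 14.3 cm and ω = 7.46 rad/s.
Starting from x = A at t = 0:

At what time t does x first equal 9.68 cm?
cos(ωt) = x/A = 9.68/14.3 = 0.6769
ωt = arccos(0.6769) = 0.8272 rad
t = 0.8272/7.46 = 0.1109 s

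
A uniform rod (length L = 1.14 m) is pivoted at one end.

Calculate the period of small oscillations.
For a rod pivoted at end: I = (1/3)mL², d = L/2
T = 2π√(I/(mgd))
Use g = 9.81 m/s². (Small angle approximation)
I/m = (1/3)L² = 0.4332 m²; d = L/2 = 0.57 m
T = 2π√(I/(mgd)) = 2π√(0.4332/(9.81×0.57)) = 1.749 s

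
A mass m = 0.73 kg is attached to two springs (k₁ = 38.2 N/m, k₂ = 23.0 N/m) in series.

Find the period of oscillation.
k_eq = k₁k₂/(k₁+k₂) = 14.36 N/m
T = 2π√(m/k_eq) = 2π√(0.73/14.36) = 1.417 s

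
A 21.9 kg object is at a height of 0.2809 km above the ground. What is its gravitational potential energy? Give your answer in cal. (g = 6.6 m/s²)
PE = mgh = 21.9 kg × 6.6 m/s² × 280.9 m = 4.06e+04 J = 9704.0 cal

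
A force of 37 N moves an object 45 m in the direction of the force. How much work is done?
W = Fd = 37×45 = 1665.0 J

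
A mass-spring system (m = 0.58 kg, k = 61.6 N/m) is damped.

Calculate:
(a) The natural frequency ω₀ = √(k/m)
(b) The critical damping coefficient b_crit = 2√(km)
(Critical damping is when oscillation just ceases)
ω₀ = √(k/m) = √(61.6/0.58) = 10.31 rad/s
b_crit = 2√(km) = 2√(61.6×0.58) = 11.95 kg/s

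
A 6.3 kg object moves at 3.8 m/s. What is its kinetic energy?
KE = ½mv² = ½×6.3×3.8² = 45.486 J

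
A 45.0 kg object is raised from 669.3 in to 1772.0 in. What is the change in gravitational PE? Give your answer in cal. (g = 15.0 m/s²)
ΔPE = mg(h₂ − h₁) = 45 kg × 15.0 m/s² × (45.01 − 17) m = 1.891e+04 J = 4519.0 cal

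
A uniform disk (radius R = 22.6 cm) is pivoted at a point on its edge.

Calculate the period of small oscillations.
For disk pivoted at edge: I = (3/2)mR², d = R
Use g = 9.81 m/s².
I/m = (3/2)R² = 0.07661 m²; d = R = 0.226 m
T = 2π√((3/2)R²/(gR)) = 2π√(3R/(2g)) = 1.168 s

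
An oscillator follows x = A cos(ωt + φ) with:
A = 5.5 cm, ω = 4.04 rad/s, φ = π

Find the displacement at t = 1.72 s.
x = A cos(ωt + φ) = 5.5×cos(4.04×1.72 + π) = -4.326 cm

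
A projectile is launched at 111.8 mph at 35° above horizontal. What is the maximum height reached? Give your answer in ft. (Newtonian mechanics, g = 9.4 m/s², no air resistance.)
H = v₀²sin²(θ)/(2g) (with unit conversion) = 143.4 ft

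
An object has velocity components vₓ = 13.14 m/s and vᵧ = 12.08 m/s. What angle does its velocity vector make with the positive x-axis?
θ = arctan(vᵧ/vₓ) = arctan(12.08/13.14) = 42.59°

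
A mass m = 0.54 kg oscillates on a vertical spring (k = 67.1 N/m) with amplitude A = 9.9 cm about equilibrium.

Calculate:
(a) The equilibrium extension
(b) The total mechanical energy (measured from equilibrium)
x_eq = mg/k = 0.54×9.81/67.1 = 0.07895 m = 7.895 cm
E = ½kA² = ½×67.1×(0.099)² = 0.3288 J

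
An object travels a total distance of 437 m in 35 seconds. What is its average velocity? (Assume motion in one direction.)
v_avg = Δd / Δt = 437 / 35 = 12.49 m/s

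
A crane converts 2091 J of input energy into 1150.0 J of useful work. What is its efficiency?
η = W_out/W_in = 1150.0/2091 = 0.55 = 55.0%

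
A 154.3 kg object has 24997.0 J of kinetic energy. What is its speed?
KE = ½mv² → v = √(2KE/m) = √(2×24997.0/154.3) = 18.0 m/s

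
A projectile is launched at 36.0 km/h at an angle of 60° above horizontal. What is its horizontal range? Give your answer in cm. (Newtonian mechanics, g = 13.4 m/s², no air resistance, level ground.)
R = v₀² sin(2θ) / g (with unit conversion) = 646.3 cm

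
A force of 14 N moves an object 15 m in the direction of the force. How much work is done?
W = Fd = 14×15 = 210.0 J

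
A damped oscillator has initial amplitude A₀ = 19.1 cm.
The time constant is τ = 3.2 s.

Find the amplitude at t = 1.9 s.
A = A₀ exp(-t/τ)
A = A₀ exp(−t/τ) = 19.1×exp(−1.9/3.2) = 10.55 cm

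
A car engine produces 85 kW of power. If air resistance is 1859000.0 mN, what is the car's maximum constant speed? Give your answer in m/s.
P = Fv → v = P/F = 85000 W / 1859 N = 45.72 m/s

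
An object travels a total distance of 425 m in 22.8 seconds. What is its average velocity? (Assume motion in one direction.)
v_avg = Δd / Δt = 425 / 22.8 = 18.64 m/s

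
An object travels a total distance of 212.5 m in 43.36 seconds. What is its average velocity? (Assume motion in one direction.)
v_avg = Δd / Δt = 212.5 / 43.36 = 4.9 m/s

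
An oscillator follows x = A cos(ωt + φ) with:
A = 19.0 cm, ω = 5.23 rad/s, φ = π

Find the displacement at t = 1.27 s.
x = A cos(ωt + φ) = 19.0×cos(5.23×1.27 + π) = -17.79 cm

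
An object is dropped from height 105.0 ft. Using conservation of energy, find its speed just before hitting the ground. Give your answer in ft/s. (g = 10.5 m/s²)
mgh = ½mv² → v = √(2gh) = √(2×10.5×32) = 25.92 m/s = 85.05 ft/s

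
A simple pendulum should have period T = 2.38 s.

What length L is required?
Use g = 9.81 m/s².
T = 2π√(L/g) → L = g(T/2π)² = 9.81×(2.38/2π)² = 1.408 m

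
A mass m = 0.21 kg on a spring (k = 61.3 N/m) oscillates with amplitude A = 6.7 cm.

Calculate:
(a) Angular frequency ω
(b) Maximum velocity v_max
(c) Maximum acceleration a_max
ω = √(k/m) = √(61.3/0.21) = 17.09 rad/s
v_max = ωA = 17.09×0.067 = 1.145 m/s
a_max = ω²A = 17.09²×0.067 = 19.56 m/s²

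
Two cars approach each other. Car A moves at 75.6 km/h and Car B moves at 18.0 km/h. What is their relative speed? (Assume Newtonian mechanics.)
v_rel = v_A + v_B = 75.6 + 18.0 = 93.6 km/h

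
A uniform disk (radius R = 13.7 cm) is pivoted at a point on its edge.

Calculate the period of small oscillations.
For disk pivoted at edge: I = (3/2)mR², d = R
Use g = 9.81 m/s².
I/m = (3/2)R² = 0.02815 m²; d = R = 0.137 m
T = 2π√((3/2)R²/(gR)) = 2π√(3R/(2g)) = 0.9094 s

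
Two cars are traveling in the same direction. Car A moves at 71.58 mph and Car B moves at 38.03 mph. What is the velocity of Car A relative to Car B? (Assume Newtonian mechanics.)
v_rel = v_A - v_B = 71.58 - 38.03 = 33.55 mph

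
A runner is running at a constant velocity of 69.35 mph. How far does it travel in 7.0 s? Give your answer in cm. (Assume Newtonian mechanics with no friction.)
d = vt (with unit conversion) = 21700.0 cm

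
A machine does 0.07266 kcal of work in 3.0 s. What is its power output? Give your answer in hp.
P = W/t = 304 J / 3 s = 101.3 W = 0.1359 hp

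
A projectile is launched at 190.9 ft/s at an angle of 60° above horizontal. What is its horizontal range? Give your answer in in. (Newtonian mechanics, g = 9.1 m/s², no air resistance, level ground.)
R = v₀² sin(2θ) / g (with unit conversion) = 12690.0 in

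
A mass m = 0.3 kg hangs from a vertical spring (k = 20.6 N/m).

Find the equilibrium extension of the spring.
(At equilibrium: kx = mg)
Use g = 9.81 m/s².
x_eq = mg/k = 0.3×9.81/20.6 = 0.1429 m = 14.29 cm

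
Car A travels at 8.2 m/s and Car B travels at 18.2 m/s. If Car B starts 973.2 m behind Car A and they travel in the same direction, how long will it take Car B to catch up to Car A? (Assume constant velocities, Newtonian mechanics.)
Relative speed: v_rel = 18.2 - 8.2 = 10 m/s
Time to catch: t = d₀/v_rel = 973.2/10 = 97.32 s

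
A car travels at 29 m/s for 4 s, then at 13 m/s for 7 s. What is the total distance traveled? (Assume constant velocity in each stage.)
d₁ = v₁t₁ = 29 × 4 = 116 m
d₂ = v₂t₂ = 13 × 7 = 91 m
d_total = 116 + 91 = 207 m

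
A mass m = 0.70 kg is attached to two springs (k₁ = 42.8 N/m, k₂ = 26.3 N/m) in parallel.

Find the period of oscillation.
k_eq = k₁+k₂ = 69.1 N/m
T = 2π√(m/k_eq) = 2π√(0.7/69.1) = 0.6324 s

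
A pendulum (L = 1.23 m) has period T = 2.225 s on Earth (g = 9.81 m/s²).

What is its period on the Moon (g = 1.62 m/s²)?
T = 2π√(L/g), so T_moon/T_earth = √(g_earth/g_moon)
T_moon = 2π√(1.23/1.62) = 5.475 s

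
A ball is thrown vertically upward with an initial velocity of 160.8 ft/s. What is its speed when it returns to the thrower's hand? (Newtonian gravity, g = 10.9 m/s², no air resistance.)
By conservation of energy, the ball returns at the same speed = 160.8 ft/s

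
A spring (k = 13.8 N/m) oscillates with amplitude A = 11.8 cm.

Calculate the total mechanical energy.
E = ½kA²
E = ½kA² = ½×13.8×(0.118)² = 0.09608 J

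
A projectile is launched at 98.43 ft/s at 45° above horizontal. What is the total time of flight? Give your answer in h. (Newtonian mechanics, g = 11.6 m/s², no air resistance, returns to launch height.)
T = 2v₀sin(θ)/g (with unit conversion) = 0.001016 h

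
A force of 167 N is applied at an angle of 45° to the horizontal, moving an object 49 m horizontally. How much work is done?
W = Fd cosθ = 167×49×cos(45°) = 5786.3 J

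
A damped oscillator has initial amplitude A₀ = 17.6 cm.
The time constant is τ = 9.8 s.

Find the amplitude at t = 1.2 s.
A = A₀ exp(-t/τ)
A = A₀ exp(−t/τ) = 17.6×exp(−1.2/9.8) = 15.57 cm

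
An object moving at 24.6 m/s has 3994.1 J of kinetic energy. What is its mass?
KE = ½mv² → m = 2KE/v² = 2×3994.1/24.6² = 13.2 kg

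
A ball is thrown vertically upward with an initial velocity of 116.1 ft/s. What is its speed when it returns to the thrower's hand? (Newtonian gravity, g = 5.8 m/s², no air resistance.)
By conservation of energy, the ball returns at the same speed = 116.1 ft/s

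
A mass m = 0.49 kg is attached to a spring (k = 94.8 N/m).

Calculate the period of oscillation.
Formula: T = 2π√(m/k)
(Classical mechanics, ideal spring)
T = 2π√(m/k) = 2π√(0.49/94.8) = 0.4517 s; f = 1/T = 2.214 Hz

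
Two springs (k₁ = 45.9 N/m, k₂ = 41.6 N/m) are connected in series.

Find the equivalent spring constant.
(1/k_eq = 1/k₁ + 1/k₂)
1/k_eq = 1/45.9 + 1/41.6 = 0.045825; k_eq = 21.82 N/m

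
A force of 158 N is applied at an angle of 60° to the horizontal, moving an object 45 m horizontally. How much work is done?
W = Fd cosθ = 158×45×cos(60°) = 3555.0 J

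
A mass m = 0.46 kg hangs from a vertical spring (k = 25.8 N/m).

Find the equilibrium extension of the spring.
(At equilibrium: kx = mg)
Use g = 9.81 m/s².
x_eq = mg/k = 0.46×9.81/25.8 = 0.1749 m = 17.49 cm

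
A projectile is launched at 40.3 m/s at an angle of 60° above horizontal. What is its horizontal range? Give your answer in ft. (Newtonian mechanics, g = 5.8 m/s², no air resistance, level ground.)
R = v₀² sin(2θ) / g (with unit conversion) = 795.6 ft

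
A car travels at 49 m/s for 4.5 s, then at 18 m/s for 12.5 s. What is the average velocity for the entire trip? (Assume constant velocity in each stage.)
d₁ = v₁t₁ = 49 × 4.5 = 220.5 m
d₂ = v₂t₂ = 18 × 12.5 = 225 m
d_total = 445.5 m, t_total = 17 s
v_avg = d_total/t_total = 445.5/17 = 26.21 m/s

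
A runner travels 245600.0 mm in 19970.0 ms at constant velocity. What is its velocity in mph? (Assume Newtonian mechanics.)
v = d/t (with unit conversion) = 27.51 mph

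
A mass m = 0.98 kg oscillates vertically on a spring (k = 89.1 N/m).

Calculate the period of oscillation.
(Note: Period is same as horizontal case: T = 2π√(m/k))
T = 2π√(m/k) = 2π√(0.98/89.1) = 0.659 s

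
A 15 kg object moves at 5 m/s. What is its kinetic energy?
KE = ½mv² = ½×15×5² = 187.5 J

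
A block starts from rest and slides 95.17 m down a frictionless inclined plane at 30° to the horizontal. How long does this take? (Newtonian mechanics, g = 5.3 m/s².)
a = g sin(θ) = 5.3 × sin(30°) = 2.65 m/s²
t = √(2d/a) = √(2 × 95.17 / 2.65) = 8.48 s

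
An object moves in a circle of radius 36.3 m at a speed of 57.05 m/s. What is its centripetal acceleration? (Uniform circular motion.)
a_c = v²/r = 57.05²/36.3 = 3254.7/36.3 = 89.66 m/s²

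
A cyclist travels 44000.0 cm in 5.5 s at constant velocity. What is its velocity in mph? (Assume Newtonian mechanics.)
v = d/t (with unit conversion) = 179.0 mph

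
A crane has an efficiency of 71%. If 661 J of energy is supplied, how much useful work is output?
W_out = η × W_in = 0.71 × 661 = 469.31 J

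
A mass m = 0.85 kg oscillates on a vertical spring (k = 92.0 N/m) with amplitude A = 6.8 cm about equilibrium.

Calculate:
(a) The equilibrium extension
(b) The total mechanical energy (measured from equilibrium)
x_eq = mg/k = 0.85×9.81/92.0 = 0.09064 m = 9.064 cm
E = ½kA² = ½×92.0×(0.068)² = 0.2127 J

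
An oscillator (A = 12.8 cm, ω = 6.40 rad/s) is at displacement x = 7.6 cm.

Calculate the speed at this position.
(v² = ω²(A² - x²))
v = ω√(A² − x²) = 6.4×√(0.128² − 0.076²) = 0.6592 m/s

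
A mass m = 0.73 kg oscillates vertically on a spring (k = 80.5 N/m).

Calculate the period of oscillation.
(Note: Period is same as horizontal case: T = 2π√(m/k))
T = 2π√(m/k) = 2π√(0.73/80.5) = 0.5983 s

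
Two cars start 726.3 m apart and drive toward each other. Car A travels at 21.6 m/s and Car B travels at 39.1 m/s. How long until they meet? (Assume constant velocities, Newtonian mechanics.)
Combined speed: v_combined = 21.6 + 39.1 = 60.7 m/s
Time to meet: t = d/60.7 = 726.3/60.7 = 11.97 s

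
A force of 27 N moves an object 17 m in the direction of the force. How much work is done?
W = Fd = 27×17 = 459.0 J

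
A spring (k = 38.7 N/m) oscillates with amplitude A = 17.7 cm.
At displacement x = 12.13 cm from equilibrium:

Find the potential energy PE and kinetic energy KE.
E_total = ½kA² = ½×38.7×(0.177)² = 0.6062 J
PE = ½kx² = ½×38.7×(0.1213)² = 0.2847 J
KE = E_total − PE = 0.3215 J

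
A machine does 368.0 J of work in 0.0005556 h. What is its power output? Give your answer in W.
P = W/t = 368 J / 2 s = 184 W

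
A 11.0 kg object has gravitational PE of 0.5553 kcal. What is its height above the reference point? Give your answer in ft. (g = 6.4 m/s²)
PE = mgh → h = PE/(mg) = 2323 J / (11 kg × 6.4 m/s²) = 33 m = 108.3 ft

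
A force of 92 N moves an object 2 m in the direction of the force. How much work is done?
W = Fd = 92×2 = 184.0 J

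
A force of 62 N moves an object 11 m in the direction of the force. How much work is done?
W = Fd = 62×11 = 682.0 J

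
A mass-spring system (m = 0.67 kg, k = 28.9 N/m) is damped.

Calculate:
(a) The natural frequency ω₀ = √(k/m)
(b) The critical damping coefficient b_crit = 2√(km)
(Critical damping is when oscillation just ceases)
ω₀ = √(k/m) = √(28.9/0.67) = 6.568 rad/s
b_crit = 2√(km) = 2√(28.9×0.67) = 8.801 kg/s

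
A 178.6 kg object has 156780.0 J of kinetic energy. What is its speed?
KE = ½mv² → v = √(2KE/m) = √(2×156780.0/178.6) = 41.9 m/s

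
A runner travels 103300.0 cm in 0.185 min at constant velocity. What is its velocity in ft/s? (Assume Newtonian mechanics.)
v = d/t (with unit conversion) = 305.3 ft/s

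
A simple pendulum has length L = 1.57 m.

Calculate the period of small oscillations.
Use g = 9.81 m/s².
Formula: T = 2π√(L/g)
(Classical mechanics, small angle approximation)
T = 2π√(L/g) = 2π√(1.57/9.81) = 2.514 s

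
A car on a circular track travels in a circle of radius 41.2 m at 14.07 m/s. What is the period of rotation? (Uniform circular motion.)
T = 2πr/v = 2π×41.2/14.07 = 18.4 s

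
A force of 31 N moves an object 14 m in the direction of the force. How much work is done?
W = Fd = 31×14 = 434.0 J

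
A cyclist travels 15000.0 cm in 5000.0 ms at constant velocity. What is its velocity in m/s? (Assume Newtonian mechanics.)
v = d/t (with unit conversion) = 30.0 m/s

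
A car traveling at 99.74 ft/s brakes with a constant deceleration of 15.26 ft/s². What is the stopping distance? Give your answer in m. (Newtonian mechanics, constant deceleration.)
d = v₀² / (2a) (with unit conversion) = 99.35 m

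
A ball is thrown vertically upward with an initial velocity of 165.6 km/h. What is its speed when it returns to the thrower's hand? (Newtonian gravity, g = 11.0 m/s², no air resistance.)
By conservation of energy, the ball returns at the same speed = 165.6 km/h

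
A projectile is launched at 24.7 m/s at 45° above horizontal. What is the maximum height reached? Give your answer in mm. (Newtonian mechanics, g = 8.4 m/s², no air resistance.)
H = v₀²sin²(θ)/(2g) (with unit conversion) = 18160.0 mm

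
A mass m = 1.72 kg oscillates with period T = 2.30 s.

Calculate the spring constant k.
T = 2π√(m/k) → k = m(2π/T)² = 1.72×(2π/2.3)² = 12.84 N/m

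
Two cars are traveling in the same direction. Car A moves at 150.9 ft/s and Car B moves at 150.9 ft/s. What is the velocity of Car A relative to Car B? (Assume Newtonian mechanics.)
v_rel = v_A - v_B = 150.9 - 150.9 = 0.0 ft/s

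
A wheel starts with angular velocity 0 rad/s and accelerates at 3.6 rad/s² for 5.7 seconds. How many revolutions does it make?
θ = ω₀t + ½αt² = 0×5.7 + ½×3.6×5.7² = 58.48 rad
Revolutions = θ/(2π) = 58.48/(2π) = 9.31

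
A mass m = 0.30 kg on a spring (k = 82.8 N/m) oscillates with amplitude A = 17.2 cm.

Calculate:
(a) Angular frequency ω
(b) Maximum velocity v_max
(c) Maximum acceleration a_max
ω = √(k/m) = √(82.8/0.3) = 16.61 rad/s
v_max = ωA = 16.61×0.172 = 2.857 m/s
a_max = ω²A = 16.61²×0.172 = 47.47 m/s²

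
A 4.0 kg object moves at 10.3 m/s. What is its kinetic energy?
KE = ½mv² = ½×4.0×10.3² = 212.18 J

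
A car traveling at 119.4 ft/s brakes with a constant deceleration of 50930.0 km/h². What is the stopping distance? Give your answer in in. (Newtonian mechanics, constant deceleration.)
d = v₀² / (2a) (with unit conversion) = 6634.0 in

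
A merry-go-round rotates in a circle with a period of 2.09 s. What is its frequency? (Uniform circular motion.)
f = 1/T = 1/2.09 = 0.4785 Hz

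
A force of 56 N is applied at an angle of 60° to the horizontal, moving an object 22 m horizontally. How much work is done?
W = Fd cosθ = 56×22×cos(60°) = 616.0 J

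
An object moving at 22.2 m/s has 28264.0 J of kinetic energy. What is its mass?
KE = ½mv² → m = 2KE/v² = 2×28264.0/22.2² = 114.7 kg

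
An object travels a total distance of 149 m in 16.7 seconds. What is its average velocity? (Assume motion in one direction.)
v_avg = Δd / Δt = 149 / 16.7 = 8.92 m/s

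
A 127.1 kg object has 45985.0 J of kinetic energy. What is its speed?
KE = ½mv² → v = √(2KE/m) = √(2×45985.0/127.1) = 26.9 m/s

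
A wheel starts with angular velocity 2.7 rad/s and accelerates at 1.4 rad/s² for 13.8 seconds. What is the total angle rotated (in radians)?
θ = ω₀t + ½αt² = 2.7×13.8 + ½×1.4×13.8² = 170.57 rad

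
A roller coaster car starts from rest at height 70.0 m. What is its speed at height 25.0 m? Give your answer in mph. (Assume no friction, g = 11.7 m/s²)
mgh₁ = ½mv₂² + mgh₂ → v₂ = √(2g(h₁−h₂)) = √(2×11.7×(70−25)) = 32.45 m/s = 72.59 mph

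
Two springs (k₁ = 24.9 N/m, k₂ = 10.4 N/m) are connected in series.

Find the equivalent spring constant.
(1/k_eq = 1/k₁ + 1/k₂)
1/k_eq = 1/24.9 + 1/10.4 = 0.13631; k_eq = 7.336 N/m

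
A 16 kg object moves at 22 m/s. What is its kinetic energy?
KE = ½mv² = ½×16×22² = 3872.0 J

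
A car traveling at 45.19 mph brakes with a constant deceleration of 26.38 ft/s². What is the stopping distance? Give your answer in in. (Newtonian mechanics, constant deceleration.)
d = v₀² / (2a) (with unit conversion) = 999.1 in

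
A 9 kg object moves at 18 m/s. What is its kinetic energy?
KE = ½mv² = ½×9×18² = 1458.0 J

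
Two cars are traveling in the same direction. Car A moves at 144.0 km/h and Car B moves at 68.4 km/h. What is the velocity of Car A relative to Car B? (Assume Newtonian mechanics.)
v_rel = v_A - v_B = 144.0 - 68.4 = 75.6 km/h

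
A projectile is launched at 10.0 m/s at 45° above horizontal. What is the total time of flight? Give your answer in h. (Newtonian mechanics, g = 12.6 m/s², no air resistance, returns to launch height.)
T = 2v₀sin(θ)/g (with unit conversion) = 0.0003118 h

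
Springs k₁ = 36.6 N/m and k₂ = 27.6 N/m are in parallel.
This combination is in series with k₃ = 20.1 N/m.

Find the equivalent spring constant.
k₁₂ = k₁ + k₂ = 64.2 N/m (parallel)
1/k_eq = 1/k₁₂ + 1/k₃ → k_eq = 15.31 N/m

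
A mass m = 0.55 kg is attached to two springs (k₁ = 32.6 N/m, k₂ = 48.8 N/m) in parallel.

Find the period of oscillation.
k_eq = k₁+k₂ = 81.4 N/m
T = 2π√(m/k_eq) = 2π√(0.55/81.4) = 0.5165 s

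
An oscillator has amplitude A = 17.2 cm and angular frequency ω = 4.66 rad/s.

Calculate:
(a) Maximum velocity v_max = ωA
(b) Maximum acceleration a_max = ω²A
v_max = ωA = 4.66×0.172 = 0.8015 m/s
a_max = ω²A = 4.66²×0.172 = 3.735 m/s²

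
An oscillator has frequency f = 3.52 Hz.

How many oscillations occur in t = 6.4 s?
n = f×t = 3.52×6.4 = 22.53 oscillations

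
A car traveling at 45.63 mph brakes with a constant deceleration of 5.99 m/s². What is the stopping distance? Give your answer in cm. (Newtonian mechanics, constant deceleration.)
d = v₀² / (2a) (with unit conversion) = 3473.0 cm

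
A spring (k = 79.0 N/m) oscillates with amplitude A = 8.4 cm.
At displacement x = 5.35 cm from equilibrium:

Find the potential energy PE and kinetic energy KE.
E_total = ½kA² = ½×79.0×(0.084)² = 0.2787 J
PE = ½kx² = ½×79.0×(0.0535)² = 0.1131 J
KE = E_total − PE = 0.1657 J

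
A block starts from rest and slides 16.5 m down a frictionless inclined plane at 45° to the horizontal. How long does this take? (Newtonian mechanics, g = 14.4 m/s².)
a = g sin(θ) = 14.4 × sin(45°) = 10.18 m/s²
t = √(2d/a) = √(2 × 16.5 / 10.18) = 1.8 s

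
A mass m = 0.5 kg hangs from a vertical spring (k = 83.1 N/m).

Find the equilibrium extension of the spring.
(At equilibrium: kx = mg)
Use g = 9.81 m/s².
x_eq = mg/k = 0.5×9.81/83.1 = 0.05903 m = 5.903 cm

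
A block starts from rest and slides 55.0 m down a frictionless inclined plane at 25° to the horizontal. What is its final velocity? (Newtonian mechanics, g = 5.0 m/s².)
a = g sin(θ) = 5.0 × sin(25°) = 2.11 m/s²
v = √(2ad) = √(2 × 2.11 × 55.0) = 15.25 m/s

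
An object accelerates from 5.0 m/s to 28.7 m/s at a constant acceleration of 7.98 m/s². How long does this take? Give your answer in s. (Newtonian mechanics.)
t = (v - v₀)/a = 2.97 s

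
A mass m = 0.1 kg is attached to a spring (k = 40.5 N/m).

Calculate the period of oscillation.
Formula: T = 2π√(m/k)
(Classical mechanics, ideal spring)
T = 2π√(m/k) = 2π√(0.1/40.5) = 0.3122 s; f = 1/T = 3.203 Hz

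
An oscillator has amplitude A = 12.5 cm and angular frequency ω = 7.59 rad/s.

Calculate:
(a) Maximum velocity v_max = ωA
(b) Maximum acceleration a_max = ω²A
v_max = ωA = 7.59×0.125 = 0.9487 m/s
a_max = ω²A = 7.59²×0.125 = 7.201 m/s²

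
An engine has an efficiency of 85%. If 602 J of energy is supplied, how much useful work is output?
W_out = η × W_in = 0.85 × 602 = 511.7 J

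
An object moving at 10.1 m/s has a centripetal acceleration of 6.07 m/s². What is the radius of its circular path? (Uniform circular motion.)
r = v²/a_c = 10.1²/6.07 = 16.81 m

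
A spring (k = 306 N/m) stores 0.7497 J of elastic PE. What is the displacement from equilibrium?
PE = ½kx² → x = √(2PE/k) = √(2×0.7497/306) = 0.07 m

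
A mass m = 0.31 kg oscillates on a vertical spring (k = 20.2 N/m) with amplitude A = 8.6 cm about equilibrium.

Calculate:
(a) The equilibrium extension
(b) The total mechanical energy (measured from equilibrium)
x_eq = mg/k = 0.31×9.81/20.2 = 0.1505 m = 15.05 cm
E = ½kA² = ½×20.2×(0.086)² = 0.0747 J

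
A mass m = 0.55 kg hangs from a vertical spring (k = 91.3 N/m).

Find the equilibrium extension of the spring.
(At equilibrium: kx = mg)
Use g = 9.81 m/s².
x_eq = mg/k = 0.55×9.81/91.3 = 0.0591 m = 5.91 cm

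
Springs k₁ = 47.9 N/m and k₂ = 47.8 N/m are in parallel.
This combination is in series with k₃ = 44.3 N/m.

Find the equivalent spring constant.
k₁₂ = k₁ + k₂ = 95.7 N/m (parallel)
1/k_eq = 1/k₁₂ + 1/k₃ → k_eq = 30.28 N/m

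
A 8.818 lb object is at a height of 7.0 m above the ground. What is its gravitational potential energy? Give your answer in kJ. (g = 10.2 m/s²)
PE = mgh = 4 kg × 10.2 m/s² × 7 m = 285.6 J = 0.2856 kJ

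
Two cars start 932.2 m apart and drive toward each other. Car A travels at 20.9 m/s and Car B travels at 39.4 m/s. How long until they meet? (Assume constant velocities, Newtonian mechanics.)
Combined speed: v_combined = 20.9 + 39.4 = 60.3 m/s
Time to meet: t = d/60.3 = 932.2/60.3 = 15.46 s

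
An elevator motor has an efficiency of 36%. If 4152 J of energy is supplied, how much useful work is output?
W_out = η × W_in = 0.36 × 4152 = 1494.7 J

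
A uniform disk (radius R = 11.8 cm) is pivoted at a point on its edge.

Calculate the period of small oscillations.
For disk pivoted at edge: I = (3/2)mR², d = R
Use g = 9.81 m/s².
I/m = (3/2)R² = 0.02089 m²; d = R = 0.118 m
T = 2π√((3/2)R²/(gR)) = 2π√(3R/(2g)) = 0.844 s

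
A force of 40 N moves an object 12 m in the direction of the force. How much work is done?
W = Fd = 40×12 = 480.0 J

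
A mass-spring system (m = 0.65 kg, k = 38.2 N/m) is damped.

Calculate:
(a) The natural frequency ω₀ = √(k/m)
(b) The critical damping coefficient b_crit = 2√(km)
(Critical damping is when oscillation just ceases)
ω₀ = √(k/m) = √(38.2/0.65) = 7.666 rad/s
b_crit = 2√(km) = 2√(38.2×0.65) = 9.966 kg/s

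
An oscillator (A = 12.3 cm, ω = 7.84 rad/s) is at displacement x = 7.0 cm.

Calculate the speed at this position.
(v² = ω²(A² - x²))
v = ω√(A² − x²) = 7.84×√(0.123² − 0.07²) = 0.7929 m/s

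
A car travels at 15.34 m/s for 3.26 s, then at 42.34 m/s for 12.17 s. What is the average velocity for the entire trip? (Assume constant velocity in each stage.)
d₁ = v₁t₁ = 15.34 × 3.26 = 50.0084 m
d₂ = v₂t₂ = 42.34 × 12.17 = 515.278 m
d_total = 565.29 m, t_total = 15.43 s
v_avg = d_total/t_total = 565.29/15.43 = 36.64 m/s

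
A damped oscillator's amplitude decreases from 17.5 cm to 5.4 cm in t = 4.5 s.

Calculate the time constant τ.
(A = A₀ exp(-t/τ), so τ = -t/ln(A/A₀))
A/A₀ = 5.4/17.5 = 0.3086; ln(A/A₀) = -1.176
τ = −t/ln(A/A₀) = −4.5/-1.176 = 3.827 s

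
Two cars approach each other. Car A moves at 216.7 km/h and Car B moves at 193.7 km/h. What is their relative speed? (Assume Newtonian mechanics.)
v_rel = v_A + v_B = 216.7 + 193.7 = 410.4 km/h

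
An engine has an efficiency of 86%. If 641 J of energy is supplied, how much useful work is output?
W_out = η × W_in = 0.86 × 641 = 551.26 J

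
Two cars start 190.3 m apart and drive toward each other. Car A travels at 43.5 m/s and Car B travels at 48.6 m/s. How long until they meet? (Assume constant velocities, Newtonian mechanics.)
Combined speed: v_combined = 43.5 + 48.6 = 92.1 m/s
Time to meet: t = d/92.1 = 190.3/92.1 = 2.07 s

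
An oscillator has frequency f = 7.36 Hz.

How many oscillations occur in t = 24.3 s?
n = f×t = 7.36×24.3 = 178.8 oscillations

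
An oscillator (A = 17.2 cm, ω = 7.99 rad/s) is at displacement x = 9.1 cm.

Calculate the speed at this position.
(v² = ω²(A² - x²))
v = ω√(A² − x²) = 7.99×√(0.172² − 0.091²) = 1.166 m/s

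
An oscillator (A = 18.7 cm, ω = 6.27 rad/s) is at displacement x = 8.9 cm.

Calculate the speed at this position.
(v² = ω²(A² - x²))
v = ω√(A² − x²) = 6.27×√(0.187² − 0.089²) = 1.031 m/s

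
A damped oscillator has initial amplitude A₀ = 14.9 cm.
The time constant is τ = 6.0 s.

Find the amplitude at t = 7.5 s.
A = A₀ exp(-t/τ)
A = A₀ exp(−t/τ) = 14.9×exp(−7.5/6.0) = 4.269 cm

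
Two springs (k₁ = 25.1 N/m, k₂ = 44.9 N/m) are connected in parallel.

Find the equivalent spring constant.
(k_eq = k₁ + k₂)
k_eq = k₁ + k₂ = 25.1 + 44.9 = 70 N/m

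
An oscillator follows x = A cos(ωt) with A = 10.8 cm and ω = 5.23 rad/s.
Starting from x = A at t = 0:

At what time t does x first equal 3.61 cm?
cos(ωt) = x/A = 3.61/10.8 = 0.3343
ωt = arccos(0.3343) = 1.23 rad
t = 1.23/5.23 = 0.2352 s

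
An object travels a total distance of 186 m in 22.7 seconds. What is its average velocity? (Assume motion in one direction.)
v_avg = Δd / Δt = 186 / 22.7 = 8.19 m/s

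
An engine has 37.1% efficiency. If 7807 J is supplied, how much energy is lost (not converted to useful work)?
W_out = η × W_in = 0.371×7807 = 2896.4 J
W_lost = W_in − W_out = 7807 − 2896.4 = 4910.6 J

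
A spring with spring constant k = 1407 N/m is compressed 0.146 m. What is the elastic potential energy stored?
PE = ½kx² = ½×1407×0.146² = 15.0 J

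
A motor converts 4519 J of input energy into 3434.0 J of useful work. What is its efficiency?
η = W_out/W_in = 3434.0/4519 = 0.7599 = 75.99%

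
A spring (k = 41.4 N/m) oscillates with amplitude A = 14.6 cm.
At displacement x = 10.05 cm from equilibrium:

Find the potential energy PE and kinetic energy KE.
E_total = ½kA² = ½×41.4×(0.146)² = 0.4412 J
PE = ½kx² = ½×41.4×(0.1005)² = 0.2091 J
KE = E_total − PE = 0.2322 J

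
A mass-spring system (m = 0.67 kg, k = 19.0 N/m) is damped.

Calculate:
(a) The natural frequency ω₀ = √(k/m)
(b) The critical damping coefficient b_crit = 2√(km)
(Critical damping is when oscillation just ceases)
ω₀ = √(k/m) = √(19.0/0.67) = 5.325 rad/s
b_crit = 2√(km) = 2√(19.0×0.67) = 7.136 kg/s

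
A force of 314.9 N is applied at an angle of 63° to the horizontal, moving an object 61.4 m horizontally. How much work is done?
W = Fd cosθ = 314.9×61.4×cos(63°) = 8777.8 J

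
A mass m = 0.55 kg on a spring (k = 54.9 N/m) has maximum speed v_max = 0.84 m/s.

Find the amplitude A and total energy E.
½mv²_max = ½kA² → A = v_max√(m/k) = 0.84×√(0.55/54.9) = 0.08408 m = 8.408 cm
E = ½mv²_max = ½×0.55×0.84² = 0.194 J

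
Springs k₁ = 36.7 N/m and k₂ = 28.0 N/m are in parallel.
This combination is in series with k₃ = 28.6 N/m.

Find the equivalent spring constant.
k₁₂ = k₁ + k₂ = 64.7 N/m (parallel)
1/k_eq = 1/k₁₂ + 1/k₃ → k_eq = 19.83 N/m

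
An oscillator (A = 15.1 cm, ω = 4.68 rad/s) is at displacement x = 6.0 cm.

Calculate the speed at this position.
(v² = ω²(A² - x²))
v = ω√(A² − x²) = 4.68×√(0.151² − 0.06²) = 0.6485 m/s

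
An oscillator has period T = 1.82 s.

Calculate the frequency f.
f = 1/T = 1/1.82 = 0.5495 Hz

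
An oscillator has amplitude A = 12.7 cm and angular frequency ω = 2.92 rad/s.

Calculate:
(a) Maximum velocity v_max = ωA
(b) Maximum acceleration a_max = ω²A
v_max = ωA = 2.92×0.127 = 0.3708 m/s
a_max = ω²A = 2.92²×0.127 = 1.083 m/s²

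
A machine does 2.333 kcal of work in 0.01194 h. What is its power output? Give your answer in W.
P = W/t = 9761 J / 42.98 s = 227.1 W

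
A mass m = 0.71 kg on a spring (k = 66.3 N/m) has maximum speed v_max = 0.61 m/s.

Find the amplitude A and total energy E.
½mv²_max = ½kA² → A = v_max√(m/k) = 0.61×√(0.71/66.3) = 0.06313 m = 6.313 cm
E = ½mv²_max = ½×0.71×0.61² = 0.1321 J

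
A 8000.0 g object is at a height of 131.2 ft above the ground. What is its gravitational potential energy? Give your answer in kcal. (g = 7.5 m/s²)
PE = mgh = 8 kg × 7.5 m/s² × 39.99 m = 2399 J = 0.5735 kcal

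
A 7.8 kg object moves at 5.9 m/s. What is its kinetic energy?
KE = ½mv² = ½×7.8×5.9² = 135.759 J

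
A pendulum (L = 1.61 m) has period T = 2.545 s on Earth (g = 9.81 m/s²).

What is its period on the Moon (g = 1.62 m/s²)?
T = 2π√(L/g), so T_moon/T_earth = √(g_earth/g_moon)
T_moon = 2π√(1.61/1.62) = 6.264 s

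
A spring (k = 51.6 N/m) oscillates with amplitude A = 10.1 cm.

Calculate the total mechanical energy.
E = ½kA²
E = ½kA² = ½×51.6×(0.101)² = 0.2632 J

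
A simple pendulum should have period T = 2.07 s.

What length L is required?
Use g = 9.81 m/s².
T = 2π√(L/g) → L = g(T/2π)² = 9.81×(2.07/2π)² = 1.065 m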